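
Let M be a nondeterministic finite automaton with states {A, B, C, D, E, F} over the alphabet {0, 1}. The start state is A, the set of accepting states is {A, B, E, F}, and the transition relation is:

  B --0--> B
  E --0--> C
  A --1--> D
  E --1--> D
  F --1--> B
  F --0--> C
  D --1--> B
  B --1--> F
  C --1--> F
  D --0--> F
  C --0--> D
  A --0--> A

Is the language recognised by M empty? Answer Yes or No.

The empty string ε is accepted: the run A ends in the accepting state A.
Since at least one string is accepted, L(M) is not empty.

No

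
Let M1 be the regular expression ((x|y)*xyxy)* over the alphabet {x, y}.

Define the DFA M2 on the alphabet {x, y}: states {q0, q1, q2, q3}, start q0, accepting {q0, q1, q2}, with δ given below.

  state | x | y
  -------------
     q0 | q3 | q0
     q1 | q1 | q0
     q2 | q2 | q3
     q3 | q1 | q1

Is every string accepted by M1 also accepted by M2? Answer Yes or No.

Converting the expression M1 to a DFA (subset construction, then merging equivalent states) gives the minimal DFA with states {r0, r1, r2, r3, r4, r5}, start state r0, accepting states {r0, r5} and transitions r0: x→r1, y→r2; r1: x→r1, y→r3; r2: x→r1, y→r2; r3: x→r4, y→r2; r4: x→r1, y→r5; r5: x→r4, y→r2.
Exploring the product automaton M1 × M2 from the start pair (r0, q0), following both machines on each input symbol, reaches 10 state pairs: (r0, q0), (r1, q3), (r2, q0), (r1, q1), (r3, q1), (r3, q0), (r4, q1), (r4, q3), (r5, q0), (r5, q1).
M1 accepts in {r0, r5} and M2 accepts in {q0, q1, q2}. The reachable pairs whose M1-component is accepting are (r0, q0), (r5, q0), (r5, q1); in each of them the M2-component is accepting too, so the product for L(M1) \ L(M2) (M1-component accepting, M2-component rejecting) has no reachable accepting pair and the difference is empty.
Hence every string in L(M1) is also in L(M2).

Yes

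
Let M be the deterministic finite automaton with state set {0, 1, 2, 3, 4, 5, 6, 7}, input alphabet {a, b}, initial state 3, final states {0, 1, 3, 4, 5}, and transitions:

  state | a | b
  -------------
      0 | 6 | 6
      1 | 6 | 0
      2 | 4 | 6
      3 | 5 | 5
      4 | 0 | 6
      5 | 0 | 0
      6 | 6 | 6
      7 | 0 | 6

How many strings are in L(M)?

7

The useful subgraph on states {0, 3, 5} is acyclic, so L(M) is finite; the longest accepting path visits 3 useful states, giving maximum string length 2.
Counting accepting paths from 3 by length: 1 of length 0, 2 of length 1, 4 of length 2. Total 7.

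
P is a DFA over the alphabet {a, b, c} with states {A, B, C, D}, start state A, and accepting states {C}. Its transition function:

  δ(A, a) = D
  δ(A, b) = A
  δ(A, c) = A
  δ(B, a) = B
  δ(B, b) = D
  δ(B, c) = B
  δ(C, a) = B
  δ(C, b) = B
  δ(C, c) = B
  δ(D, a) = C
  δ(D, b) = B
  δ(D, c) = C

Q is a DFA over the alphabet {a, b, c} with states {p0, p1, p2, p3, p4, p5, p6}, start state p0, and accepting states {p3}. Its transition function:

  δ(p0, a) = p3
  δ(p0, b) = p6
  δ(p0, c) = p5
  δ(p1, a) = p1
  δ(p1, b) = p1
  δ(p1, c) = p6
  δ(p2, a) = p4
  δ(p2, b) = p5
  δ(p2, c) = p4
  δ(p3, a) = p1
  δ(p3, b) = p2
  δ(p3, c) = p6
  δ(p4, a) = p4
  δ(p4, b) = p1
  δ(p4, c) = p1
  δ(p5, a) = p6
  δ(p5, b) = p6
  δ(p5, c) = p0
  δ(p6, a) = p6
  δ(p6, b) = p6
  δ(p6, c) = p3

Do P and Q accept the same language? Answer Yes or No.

No

The string aa is accepted by P but rejected by Q.
So L(P) ≠ L(Q).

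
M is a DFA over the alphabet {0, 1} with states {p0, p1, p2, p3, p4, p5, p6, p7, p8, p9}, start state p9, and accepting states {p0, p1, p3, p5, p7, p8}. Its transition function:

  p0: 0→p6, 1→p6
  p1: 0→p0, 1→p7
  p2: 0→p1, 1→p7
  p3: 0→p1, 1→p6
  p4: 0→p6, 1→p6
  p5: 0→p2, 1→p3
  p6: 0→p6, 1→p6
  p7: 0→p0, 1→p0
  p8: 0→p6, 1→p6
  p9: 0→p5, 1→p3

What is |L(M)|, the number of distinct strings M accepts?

21

The useful subgraph on states {p0, p1, p2, p3, p5, p7, p9} is acyclic, so L(M) is finite; the longest accepting path visits 6 useful states, giving maximum string length 5.
Counting accepting paths from p9 by length: 2 of length 1, 2 of length 2, 5 of length 3, 8 of length 4, 4 of length 5. Total 21.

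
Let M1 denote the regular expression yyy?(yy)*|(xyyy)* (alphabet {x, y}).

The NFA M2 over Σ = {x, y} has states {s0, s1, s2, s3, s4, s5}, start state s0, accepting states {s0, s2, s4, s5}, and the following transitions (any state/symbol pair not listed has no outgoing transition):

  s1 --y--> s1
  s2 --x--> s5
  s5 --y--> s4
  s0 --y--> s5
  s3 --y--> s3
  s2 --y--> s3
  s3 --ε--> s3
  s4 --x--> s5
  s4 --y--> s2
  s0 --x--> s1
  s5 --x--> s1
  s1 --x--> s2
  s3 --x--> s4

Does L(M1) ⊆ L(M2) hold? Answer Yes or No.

The string xyyy is in L(M1) but not in L(M2).
So L(M1) ⊄ L(M2).

No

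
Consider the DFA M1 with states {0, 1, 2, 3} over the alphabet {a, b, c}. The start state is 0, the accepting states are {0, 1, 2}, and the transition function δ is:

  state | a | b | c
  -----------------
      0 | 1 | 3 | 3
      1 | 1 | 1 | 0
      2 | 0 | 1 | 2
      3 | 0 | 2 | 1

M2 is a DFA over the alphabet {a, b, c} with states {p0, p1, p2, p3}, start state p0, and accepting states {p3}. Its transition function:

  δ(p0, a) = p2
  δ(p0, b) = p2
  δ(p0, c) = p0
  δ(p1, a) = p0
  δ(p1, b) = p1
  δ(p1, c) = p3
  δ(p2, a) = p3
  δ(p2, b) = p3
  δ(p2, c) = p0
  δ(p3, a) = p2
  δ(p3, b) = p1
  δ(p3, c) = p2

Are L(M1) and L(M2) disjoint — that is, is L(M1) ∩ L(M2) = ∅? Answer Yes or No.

The string aa is accepted by both M1 and M2.
Hence L(M1) ∩ L(M2) ≠ ∅.

No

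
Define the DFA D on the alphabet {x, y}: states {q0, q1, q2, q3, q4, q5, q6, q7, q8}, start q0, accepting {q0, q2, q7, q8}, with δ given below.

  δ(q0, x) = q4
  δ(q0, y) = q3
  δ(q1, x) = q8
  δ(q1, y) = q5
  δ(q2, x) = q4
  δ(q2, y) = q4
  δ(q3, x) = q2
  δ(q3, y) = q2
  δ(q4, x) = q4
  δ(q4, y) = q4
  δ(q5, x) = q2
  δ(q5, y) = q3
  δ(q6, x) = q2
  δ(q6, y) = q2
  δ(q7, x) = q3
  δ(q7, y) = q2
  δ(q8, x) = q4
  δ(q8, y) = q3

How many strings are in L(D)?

The useful subgraph on states {q0, q2, q3} is acyclic, so L(D) is finite; the longest accepting path visits 3 useful states, giving maximum string length 2.
Counting accepting paths from q0 by length: 1 of length 0, 2 of length 2. Total 3.

3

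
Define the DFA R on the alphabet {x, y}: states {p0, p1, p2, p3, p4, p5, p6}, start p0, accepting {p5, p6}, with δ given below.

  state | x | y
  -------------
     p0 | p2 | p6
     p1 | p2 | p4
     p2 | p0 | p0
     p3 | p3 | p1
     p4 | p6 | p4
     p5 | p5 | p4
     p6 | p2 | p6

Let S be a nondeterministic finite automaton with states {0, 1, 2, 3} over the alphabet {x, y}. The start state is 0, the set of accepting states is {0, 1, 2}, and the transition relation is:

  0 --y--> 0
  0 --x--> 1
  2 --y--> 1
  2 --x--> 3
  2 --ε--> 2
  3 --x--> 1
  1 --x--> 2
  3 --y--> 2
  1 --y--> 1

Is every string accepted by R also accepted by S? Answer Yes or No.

Exploring the product automaton R × S from the start pair (p0, 0), following both machines on each input symbol, reaches 10 state pairs: (p0, 0), (p2, 1), (p6, 0), (p0, 2), (p0, 1), (p2, 3), (p6, 1), (p2, 2), (p0, 3), (p6, 2).
R accepts in {p5, p6} and S accepts in {0, 1, 2}. The reachable pairs whose R-component is accepting are (p6, 0), (p6, 1), (p6, 2); in each of them the S-component is accepting too, so the product for L(R) \ L(S) (R-component accepting, S-component rejecting) has no reachable accepting pair and the difference is empty.
Hence every string in L(R) is also in L(S).

Yes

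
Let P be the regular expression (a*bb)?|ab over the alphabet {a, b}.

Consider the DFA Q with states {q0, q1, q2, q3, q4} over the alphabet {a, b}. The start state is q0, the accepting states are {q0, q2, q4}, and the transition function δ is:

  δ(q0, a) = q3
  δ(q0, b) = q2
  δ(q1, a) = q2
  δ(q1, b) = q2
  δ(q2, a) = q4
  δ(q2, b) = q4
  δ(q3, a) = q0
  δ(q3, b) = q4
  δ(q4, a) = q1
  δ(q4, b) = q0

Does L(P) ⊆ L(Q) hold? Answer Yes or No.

Yes

Converting the expression P to a DFA (subset construction, then merging equivalent states) gives the minimal DFA with states {p0, p1, p2, p3, p4, p5, p6}, start state p0, accepting states {p0, p4, p6} and transitions p0: a→p1, b→p2; p1: a→p3, b→p4; p2: a→p5, b→p6; p3: a→p3, b→p2; p4: a→p5, b→p6; p5: a→p5, b→p5; p6: a→p5, b→p5.
Exploring the product automaton P × Q from the start pair (p0, q0), following both machines on each input symbol, reaches 14 state pairs: (p0, q0), (p1, q3), (p2, q2), (p3, q0), (p4, q4), (p5, q4), (p6, q4), (p3, q3), (p5, q1), (p6, q0), (p5, q0), (p2, q4), (p5, q2), (p5, q3).
P accepts in {p0, p4, p6} and Q accepts in {q0, q2, q4}. The reachable pairs whose P-component is accepting are (p0, q0), (p4, q4), (p6, q4), (p6, q0); in each of them the Q-component is accepting too, so the product for L(P) \ L(Q) (P-component accepting, Q-component rejecting) has no reachable accepting pair and the difference is empty.
Hence every string in L(P) is also in L(Q).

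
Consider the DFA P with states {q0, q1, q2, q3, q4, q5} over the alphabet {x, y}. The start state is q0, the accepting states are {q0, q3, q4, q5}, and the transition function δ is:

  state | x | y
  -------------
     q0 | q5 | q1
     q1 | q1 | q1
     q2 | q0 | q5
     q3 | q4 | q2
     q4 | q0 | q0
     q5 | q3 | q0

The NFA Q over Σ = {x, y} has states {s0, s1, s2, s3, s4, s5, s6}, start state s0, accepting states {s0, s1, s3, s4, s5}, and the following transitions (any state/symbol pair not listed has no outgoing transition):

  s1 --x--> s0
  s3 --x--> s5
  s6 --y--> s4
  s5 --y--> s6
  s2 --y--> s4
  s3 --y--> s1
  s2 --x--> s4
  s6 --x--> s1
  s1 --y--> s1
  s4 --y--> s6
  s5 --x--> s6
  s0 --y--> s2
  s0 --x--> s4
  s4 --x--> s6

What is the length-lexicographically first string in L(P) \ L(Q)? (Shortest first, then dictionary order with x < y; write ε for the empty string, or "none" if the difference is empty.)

xx

The string xx is accepted by P but not by Q.
No shorter string lies in the difference, and xx is the lexicographically first length-2 string in L(P) \ L(Q).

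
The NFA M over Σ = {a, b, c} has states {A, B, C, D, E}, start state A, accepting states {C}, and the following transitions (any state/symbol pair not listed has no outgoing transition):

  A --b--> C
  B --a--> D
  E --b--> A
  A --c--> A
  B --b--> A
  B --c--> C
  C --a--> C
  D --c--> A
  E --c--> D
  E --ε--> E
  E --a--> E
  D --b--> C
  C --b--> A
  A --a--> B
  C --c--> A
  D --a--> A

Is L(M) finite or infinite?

State A is reachable from the start and can reach an accepting state, and it lies on the cycle A → A.
Traversing that cycle any number of times yields accepted strings of unbounded length, so the language is infinite.

infinite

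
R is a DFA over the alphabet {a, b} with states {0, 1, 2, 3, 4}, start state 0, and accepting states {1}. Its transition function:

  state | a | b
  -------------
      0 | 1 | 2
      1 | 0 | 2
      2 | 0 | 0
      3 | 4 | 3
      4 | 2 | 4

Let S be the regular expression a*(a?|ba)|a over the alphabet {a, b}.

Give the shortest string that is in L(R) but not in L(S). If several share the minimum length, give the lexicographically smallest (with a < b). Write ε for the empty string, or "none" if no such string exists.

The string baa is accepted by R but not by S.
No shorter string lies in the difference, and baa is the lexicographically first length-3 string in L(R) \ L(S).

baa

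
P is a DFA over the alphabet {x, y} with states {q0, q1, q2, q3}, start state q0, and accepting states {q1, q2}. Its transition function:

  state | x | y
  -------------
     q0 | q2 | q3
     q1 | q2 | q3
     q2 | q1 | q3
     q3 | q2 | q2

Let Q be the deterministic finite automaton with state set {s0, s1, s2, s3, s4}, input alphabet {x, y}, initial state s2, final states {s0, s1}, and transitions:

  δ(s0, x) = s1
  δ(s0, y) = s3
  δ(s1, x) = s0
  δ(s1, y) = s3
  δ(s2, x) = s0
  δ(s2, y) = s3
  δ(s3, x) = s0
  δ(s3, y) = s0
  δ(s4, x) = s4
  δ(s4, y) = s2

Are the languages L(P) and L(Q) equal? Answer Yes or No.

Yes

Exploring the product automaton P × Q from the start pair (q0, s2), following both machines on each input symbol, reaches 4 state pairs: (q0, s2), (q2, s0), (q3, s3), (q1, s1).
P accepts in {q1, q2} and Q accepts in {s0, s1}. In every reachable pair the two components are either both accepting — (q2, s0), (q1, s1) — or both non-accepting, so no string is accepted by exactly one of the machines: L(P) \ L(Q) and L(Q) \ L(P) are both empty.
Hence every string is accepted by P iff it is accepted by Q, and the two languages coincide.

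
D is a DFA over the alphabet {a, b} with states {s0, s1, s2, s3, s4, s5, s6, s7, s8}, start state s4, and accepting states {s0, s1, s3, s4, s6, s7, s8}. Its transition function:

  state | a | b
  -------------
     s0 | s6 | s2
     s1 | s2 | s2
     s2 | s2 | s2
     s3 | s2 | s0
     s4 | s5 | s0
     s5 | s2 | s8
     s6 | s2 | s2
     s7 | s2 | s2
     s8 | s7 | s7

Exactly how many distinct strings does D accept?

6

The useful subgraph on states {s0, s4, s5, s6, s7, s8} is acyclic, so L(D) is finite; the longest accepting path visits 4 useful states, giving maximum string length 3.
Counting accepting paths from s4 by length: 1 of length 0, 1 of length 1, 2 of length 2, 2 of length 3. Total 6.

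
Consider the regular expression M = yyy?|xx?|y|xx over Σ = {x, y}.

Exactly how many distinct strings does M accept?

The expression has no Kleene star, so L(M) is finite. Expanding the alternatives gives {x, y, xx, yy, yyy}.
That is 2 of length 1, 2 of length 2, 1 of length 3: 5 strings in all.

5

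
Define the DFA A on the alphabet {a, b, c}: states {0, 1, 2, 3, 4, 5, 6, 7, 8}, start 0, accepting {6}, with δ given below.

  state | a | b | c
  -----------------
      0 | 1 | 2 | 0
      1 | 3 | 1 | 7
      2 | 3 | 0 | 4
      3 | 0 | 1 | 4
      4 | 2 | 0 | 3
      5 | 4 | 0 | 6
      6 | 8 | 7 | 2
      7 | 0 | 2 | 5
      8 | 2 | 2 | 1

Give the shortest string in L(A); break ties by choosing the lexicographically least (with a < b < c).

accc

A breadth-first search from 0 reaches an accepting state first via the path 0 → 1 → 7 → 5 → 6 on input accc.
No string of length < 4 is accepted (BFS exhausts all shorter strings without reaching an accepting state), and accc is the lexicographically least accepting string of length 4.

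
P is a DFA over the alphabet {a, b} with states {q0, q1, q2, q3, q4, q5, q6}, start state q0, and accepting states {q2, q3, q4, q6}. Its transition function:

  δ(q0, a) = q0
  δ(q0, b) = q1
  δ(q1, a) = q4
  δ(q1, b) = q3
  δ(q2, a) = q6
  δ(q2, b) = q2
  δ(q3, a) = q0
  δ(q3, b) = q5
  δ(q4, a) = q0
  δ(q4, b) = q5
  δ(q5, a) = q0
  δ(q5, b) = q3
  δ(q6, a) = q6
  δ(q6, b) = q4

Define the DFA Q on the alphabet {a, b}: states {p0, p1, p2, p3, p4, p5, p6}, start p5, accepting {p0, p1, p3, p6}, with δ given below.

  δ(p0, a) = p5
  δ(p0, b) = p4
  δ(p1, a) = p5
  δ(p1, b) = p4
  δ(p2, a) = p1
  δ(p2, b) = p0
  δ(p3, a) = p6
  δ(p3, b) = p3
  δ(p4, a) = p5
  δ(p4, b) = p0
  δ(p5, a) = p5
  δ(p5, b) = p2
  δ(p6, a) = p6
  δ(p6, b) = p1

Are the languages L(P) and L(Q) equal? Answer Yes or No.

Yes

Exploring the product automaton P × Q from the start pair (q0, p5), following both machines on each input symbol, reaches 5 state pairs: (q0, p5), (q1, p2), (q4, p1), (q3, p0), (q5, p4).
P accepts in {q2, q3, q4, q6} and Q accepts in {p0, p1, p3, p6}. In every reachable pair the two components are either both accepting — (q4, p1), (q3, p0) — or both non-accepting, so no string is accepted by exactly one of the machines: L(P) \ L(Q) and L(Q) \ L(P) are both empty.
Hence every string is accepted by P iff it is accepted by Q, and the two languages coincide.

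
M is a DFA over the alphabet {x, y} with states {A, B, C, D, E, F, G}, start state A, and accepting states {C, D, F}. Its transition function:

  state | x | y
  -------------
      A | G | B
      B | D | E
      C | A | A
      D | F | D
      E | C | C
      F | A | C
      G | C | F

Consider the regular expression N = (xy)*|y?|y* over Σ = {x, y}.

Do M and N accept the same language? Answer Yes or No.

No

The string xx is accepted by M but rejected by N.
So L(M) ≠ L(N).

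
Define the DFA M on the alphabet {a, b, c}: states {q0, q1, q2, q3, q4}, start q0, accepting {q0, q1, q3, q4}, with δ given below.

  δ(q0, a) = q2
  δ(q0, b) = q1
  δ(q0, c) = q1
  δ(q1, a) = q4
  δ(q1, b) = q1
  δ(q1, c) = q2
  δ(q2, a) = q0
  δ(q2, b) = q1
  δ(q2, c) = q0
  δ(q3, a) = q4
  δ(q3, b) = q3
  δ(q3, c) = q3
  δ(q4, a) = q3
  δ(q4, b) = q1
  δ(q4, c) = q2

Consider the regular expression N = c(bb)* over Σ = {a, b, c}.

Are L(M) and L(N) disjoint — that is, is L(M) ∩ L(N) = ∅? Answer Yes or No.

The string c is accepted by both M and N.
Hence L(M) ∩ L(N) ≠ ∅.

No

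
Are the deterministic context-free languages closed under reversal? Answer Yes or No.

L = {c bⁿaⁿ : n≥0} ∪ {d b²ⁿaⁿ : n≥0} is a DCFL: the first symbol tells a deterministic PDA whether to pop one or two b's per a. Its reversal Lᴿ = {aⁿbⁿ c : n≥0} ∪ {aⁿb²ⁿ d : n≥0} is not. DCFLs are closed under right quotient by regular languages, and Lᴿ/{c, d} = {aⁿbⁿ : n≥0} ∪ {aⁿb²ⁿ : n≥0} — the standard context-free language accepted by no deterministic PDA (intuitively the machine would have to commit to a b-to-a ratio before the distinguishing marker arrives; formally, a DPDA for it would have a single run on aⁿb²ⁿ, accepting after the prefix aⁿbⁿ and accepting again after n more b's; an ordinary PDA that simulates it on a's and b's and, at any moment when it is accepting, may switch to reading only a fresh letter e while feeding each e to the simulation as a b, would accept aⁱbʲeᵏ (k≥1) exactly when both aⁱbʲ and aⁱbʲ⁺ᵏ are in the language, i.e. its language intersected with the regular set a*b*e⁺ would be exactly {aⁿbⁿeⁿ : n≥1} — impossible, since context-free languages are closed under intersection with regular sets and {aⁿbⁿeⁿ} is not context-free). So Lᴿ cannot be a DCFL.

No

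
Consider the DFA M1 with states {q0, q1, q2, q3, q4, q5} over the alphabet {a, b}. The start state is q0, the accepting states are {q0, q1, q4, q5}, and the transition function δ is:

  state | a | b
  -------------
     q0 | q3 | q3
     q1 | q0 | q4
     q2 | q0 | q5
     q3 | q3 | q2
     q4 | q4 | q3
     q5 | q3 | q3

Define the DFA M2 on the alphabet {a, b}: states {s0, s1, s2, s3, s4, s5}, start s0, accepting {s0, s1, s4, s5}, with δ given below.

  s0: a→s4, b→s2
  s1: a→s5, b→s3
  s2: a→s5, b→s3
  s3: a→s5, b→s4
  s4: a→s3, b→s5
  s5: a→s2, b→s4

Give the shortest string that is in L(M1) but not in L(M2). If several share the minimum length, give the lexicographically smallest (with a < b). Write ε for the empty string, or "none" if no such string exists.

aba

The string aba is accepted by M1 but not by M2.
No shorter string lies in the difference, and aba is the lexicographically first length-3 string in L(M1) \ L(M2).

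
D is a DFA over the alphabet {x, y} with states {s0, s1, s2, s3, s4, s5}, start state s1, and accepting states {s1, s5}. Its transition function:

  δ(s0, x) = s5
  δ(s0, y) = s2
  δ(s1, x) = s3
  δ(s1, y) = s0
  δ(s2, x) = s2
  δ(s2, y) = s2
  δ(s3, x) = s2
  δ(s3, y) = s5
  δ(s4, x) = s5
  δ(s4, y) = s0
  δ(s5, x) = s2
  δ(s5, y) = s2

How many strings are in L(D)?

The useful subgraph on states {s0, s1, s3, s5} is acyclic, so L(D) is finite; the longest accepting path visits 3 useful states, giving maximum string length 2.
Counting accepting paths from s1 by length: 1 of length 0, 2 of length 2. Total 3.

3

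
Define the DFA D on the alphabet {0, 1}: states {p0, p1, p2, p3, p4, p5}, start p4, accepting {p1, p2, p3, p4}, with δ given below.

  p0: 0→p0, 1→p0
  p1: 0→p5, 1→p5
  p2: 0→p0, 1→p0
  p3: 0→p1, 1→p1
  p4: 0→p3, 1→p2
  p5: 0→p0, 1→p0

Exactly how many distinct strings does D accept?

The useful subgraph on states {p1, p2, p3, p4} is acyclic, so L(D) is finite; the longest accepting path visits 3 useful states, giving maximum string length 2.
Counting accepting paths from p4 by length: 1 of length 0, 2 of length 1, 2 of length 2. Total 5.

5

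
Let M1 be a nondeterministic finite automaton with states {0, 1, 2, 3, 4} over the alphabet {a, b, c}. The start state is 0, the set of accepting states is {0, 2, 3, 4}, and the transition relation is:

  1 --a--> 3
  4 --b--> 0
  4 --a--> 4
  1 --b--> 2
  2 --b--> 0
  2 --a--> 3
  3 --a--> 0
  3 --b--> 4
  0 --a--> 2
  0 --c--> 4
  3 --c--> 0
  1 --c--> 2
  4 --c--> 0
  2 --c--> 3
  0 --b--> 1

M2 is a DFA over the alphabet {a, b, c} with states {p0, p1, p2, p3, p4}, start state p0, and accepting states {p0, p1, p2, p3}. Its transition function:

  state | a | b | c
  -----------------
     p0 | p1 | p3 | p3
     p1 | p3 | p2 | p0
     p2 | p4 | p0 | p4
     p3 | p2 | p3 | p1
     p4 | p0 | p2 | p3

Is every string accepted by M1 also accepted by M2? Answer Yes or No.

The string aba is in L(M1) but not in L(M2).
So L(M1) ⊄ L(M2).

No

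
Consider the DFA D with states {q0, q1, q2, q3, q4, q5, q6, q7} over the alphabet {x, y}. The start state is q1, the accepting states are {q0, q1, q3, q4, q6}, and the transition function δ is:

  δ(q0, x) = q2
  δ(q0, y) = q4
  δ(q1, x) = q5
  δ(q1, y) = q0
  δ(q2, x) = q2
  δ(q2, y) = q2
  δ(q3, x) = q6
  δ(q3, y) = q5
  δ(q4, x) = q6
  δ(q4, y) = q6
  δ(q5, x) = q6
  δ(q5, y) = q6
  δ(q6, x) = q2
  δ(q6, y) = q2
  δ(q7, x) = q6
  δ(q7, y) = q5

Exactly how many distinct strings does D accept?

The useful subgraph on states {q0, q1, q4, q5, q6} is acyclic, so L(D) is finite; the longest accepting path visits 4 useful states, giving maximum string length 3.
Counting accepting paths from q1 by length: 1 of length 0, 1 of length 1, 3 of length 2, 2 of length 3. Total 7.

7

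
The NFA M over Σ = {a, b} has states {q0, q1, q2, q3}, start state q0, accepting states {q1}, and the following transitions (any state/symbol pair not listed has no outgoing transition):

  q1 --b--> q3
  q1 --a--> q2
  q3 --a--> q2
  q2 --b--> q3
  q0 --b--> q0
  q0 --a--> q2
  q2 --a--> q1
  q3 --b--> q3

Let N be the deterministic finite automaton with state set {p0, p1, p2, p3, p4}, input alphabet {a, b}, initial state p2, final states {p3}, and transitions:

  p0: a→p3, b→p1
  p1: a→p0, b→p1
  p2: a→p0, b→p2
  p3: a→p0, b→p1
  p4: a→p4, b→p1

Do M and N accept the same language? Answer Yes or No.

Yes

Exploring the product automaton M × N from the start pair (q0, p2), following both machines on each input symbol, reaches 4 state pairs: (q0, p2), (q2, p0), (q1, p3), (q3, p1).
M accepts in {q1} and N accepts in {p3}. In every reachable pair the two components are either both accepting — (q1, p3) — or both non-accepting, so no string is accepted by exactly one of the machines: L(M) \ L(N) and L(N) \ L(M) are both empty.
Hence every string is accepted by M iff it is accepted by N, and the two languages coincide.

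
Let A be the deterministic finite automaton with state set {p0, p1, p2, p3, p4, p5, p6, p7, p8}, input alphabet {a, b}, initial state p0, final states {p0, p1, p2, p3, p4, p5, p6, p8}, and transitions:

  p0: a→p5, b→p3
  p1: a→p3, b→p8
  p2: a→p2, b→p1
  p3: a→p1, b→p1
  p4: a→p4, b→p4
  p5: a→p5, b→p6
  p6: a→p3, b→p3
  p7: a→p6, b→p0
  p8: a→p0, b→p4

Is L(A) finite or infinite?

State p0 is reachable from the start and can reach an accepting state, and it lies on the cycle p0 → p3 → p1 → p8 → p0.
Traversing that cycle any number of times yields accepted strings of unbounded length, so the language is infinite.

infinite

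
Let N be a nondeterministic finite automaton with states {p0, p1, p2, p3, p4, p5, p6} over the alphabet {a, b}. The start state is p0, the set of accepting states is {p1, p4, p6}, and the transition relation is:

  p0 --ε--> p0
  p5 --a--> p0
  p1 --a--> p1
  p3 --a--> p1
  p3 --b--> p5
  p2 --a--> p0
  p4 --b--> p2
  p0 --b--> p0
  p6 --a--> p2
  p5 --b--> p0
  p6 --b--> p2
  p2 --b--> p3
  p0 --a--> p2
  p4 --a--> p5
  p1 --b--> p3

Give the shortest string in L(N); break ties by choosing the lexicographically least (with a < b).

aba

A breadth-first search from p0 reaches an accepting state first via the path p0 → p2 → p3 → p1 on input aba.
No string of length < 3 is accepted (BFS exhausts all shorter strings without reaching an accepting state), and aba is the lexicographically least accepting string of length 3.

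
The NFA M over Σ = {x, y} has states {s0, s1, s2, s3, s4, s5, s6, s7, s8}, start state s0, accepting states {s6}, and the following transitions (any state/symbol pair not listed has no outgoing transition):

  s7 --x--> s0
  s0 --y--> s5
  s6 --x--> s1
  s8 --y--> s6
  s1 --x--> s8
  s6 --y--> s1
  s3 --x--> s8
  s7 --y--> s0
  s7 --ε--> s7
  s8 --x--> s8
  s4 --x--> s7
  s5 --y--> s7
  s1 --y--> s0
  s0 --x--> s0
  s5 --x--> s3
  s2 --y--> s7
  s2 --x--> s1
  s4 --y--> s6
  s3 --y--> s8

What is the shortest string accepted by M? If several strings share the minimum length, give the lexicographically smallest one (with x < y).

yxxy

A breadth-first search from s0 reaches an accepting state first via the path s0 → s5 → s3 → s8 → s6 on input yxxy.
No string of length < 4 is accepted (BFS exhausts all shorter strings without reaching an accepting state), and yxxy is the lexicographically least accepting string of length 4.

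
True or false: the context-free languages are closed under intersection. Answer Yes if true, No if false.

{aⁿbⁿcᵐ : m,n≥0} and {aᵐbⁿcⁿ : m,n≥0} are both context-free, but their intersection {aⁿbⁿcⁿ : n≥0} is not (pumping lemma).

No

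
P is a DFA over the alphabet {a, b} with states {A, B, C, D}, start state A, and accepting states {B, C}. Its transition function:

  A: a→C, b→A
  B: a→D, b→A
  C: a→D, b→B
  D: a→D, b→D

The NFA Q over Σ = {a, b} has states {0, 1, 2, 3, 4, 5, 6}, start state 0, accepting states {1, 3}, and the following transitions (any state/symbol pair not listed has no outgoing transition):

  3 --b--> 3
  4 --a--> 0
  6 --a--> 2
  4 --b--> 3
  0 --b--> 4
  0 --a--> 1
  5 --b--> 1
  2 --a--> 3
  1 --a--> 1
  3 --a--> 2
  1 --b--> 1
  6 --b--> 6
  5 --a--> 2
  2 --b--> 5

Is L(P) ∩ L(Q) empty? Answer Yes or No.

The string a is accepted by both P and Q.
Hence L(P) ∩ L(Q) ≠ ∅.

No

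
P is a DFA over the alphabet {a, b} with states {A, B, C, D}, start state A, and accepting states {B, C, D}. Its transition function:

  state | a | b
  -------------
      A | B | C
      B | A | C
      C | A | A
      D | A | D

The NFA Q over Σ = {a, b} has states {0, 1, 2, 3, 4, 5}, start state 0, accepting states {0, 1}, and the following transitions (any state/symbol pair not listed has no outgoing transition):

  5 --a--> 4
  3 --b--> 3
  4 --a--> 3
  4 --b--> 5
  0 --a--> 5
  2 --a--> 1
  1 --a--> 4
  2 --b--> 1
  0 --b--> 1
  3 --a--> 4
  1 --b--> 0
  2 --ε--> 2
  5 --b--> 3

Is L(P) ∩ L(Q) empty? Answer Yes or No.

No

The string b is accepted by both P and Q.
Hence L(P) ∩ L(Q) ≠ ∅.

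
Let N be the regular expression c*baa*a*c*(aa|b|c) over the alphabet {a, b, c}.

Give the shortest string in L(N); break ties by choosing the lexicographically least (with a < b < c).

bab

By inspection of the expression, no string of length less than 3 matches, and bab is the lexicographically first match of length 3.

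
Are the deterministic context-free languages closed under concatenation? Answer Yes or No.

Take L₁ = {ε, c} (finite, hence regular and DCFL) and L₂ = {c aⁿbⁿ : n≥0} ∪ {cc aⁿb²ⁿ : n≥0} (a DCFL: the number of leading c's tells the DPDA whether to pop one stack symbol per b or per two b's). Then L₁L₂ ∩ cca⁺b* = {cc aⁿbⁿ : n≥1} ∪ {cc aⁿb²ⁿ : n≥1}. If L₁L₂ were a DCFL, so would be this intersection with a regular set, and a DPDA for it started from its configuration after reading cc would accept {aⁿbⁿ : n≥1} ∪ {aⁿb²ⁿ : n≥1}, which no deterministic PDA accepts (a DPDA for it would have a single run on aⁿb²ⁿ, accepting after the prefix aⁿbⁿ and accepting again after n more b's; an ordinary PDA that simulates it on a's and b's and, at any moment when it is accepting, may switch to reading only a fresh letter d while feeding each d to the simulation as a b, would accept aⁱbʲdᵏ (k≥1) exactly when both aⁱbʲ and aⁱbʲ⁺ᵏ are in the language, i.e. its language intersected with the regular set a*b*d⁺ would be exactly {aⁿbⁿdⁿ : n≥1} — impossible, since context-free languages are closed under intersection with regular sets and {aⁿbⁿdⁿ} is not context-free). Hence L₁L₂ is not a DCFL.

No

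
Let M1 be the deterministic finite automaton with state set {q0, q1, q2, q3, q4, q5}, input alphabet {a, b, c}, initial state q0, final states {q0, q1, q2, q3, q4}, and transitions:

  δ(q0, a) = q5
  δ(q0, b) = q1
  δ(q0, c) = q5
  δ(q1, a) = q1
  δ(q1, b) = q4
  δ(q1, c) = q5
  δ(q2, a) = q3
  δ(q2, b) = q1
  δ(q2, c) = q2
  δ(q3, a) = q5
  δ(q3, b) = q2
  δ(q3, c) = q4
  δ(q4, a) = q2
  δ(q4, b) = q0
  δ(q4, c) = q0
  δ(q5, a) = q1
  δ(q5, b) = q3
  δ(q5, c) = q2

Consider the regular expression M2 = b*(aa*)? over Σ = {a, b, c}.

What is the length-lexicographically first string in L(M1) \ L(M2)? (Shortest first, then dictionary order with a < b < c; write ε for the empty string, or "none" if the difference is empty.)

The string ab is accepted by M1 but not by M2.
No shorter string lies in the difference, and ab is the lexicographically first length-2 string in L(M1) \ L(M2).

ab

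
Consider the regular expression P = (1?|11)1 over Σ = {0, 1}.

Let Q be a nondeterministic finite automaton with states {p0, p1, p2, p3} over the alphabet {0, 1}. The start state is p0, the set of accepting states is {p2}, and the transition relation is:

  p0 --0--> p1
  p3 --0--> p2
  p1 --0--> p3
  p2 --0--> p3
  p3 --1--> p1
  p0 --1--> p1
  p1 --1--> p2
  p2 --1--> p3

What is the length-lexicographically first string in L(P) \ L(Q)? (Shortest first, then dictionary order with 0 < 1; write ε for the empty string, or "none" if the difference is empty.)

The string 1 is accepted by P but not by Q.
No shorter string lies in the difference, and 1 is the lexicographically first length-1 string in L(P) \ L(Q).

1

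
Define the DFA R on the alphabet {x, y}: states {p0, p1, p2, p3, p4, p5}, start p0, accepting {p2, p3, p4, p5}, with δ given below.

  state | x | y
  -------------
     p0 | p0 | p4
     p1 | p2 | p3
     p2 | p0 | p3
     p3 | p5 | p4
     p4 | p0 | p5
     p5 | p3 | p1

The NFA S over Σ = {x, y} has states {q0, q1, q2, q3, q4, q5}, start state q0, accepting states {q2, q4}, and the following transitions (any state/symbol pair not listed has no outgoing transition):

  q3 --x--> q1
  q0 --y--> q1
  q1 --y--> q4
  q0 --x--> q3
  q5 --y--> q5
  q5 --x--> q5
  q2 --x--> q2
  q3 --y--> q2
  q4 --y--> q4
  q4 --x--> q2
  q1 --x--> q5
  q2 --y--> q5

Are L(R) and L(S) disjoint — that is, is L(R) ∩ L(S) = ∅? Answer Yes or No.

No

The string xy is accepted by both R and S.
Hence L(R) ∩ L(S) ≠ ∅.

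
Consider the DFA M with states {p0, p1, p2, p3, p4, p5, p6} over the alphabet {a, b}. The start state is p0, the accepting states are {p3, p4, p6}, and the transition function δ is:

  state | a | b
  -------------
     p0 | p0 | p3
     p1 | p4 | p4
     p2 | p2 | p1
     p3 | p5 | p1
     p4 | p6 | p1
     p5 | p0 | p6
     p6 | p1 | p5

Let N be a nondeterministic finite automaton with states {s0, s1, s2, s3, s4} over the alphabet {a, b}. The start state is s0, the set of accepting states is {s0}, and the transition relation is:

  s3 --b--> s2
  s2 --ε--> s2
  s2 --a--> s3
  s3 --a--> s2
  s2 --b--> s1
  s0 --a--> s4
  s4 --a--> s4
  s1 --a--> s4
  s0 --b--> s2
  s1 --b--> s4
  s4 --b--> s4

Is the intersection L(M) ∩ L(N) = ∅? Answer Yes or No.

Exploring the product automaton M × N from the start pair (p0, s0), following both machines on each input symbol, reaches 23 state pairs: (p0, s0), (p0, s4), (p3, s2), (p3, s4), (p5, s3), (p1, s1), (p5, s4), (p1, s4), (p0, s2), (p6, s2), (p4, s4), (p6, s4), (p0, s3), (p3, s1), (p1, s3), (p5, s1), (p4, s2), (p6, s3), (p1, s2), (p5, s2), (p4, s3), (p4, s1), (p6, s1).
M accepts in {p3, p4, p6} and N accepts in {s0}; no reachable pair has both components accepting, so no string drives both machines to acceptance simultaneously and L(M) ∩ L(N) = ∅.
So no string is accepted by both, and the intersection is empty.

Yes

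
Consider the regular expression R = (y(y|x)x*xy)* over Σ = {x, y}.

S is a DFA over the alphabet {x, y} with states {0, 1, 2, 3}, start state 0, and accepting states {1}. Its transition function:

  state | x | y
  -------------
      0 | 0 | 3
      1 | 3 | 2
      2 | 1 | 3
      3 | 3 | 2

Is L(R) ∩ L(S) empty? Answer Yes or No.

Yes

Converting the expression R to a DFA (subset construction, then merging equivalent states) gives the minimal DFA with states {r0, r1, r2, r3, r4}, start state r0, accepting states {r0} and transitions r0: x→r1, y→r2; r1: x→r1, y→r1; r2: x→r3, y→r3; r3: x→r4, y→r1; r4: x→r4, y→r0.
Exploring the product automaton R × S from the start pair (r0, 0), following both machines on each input symbol, reaches 11 state pairs: (r0, 0), (r1, 0), (r2, 3), (r1, 3), (r3, 3), (r3, 2), (r1, 2), (r4, 3), (r4, 1), (r1, 1), (r0, 2).
R accepts in {r0} and S accepts in {1}; no reachable pair has both components accepting, so no string drives both machines to acceptance simultaneously and L(R) ∩ L(S) = ∅.
So no string is accepted by both, and the intersection is empty.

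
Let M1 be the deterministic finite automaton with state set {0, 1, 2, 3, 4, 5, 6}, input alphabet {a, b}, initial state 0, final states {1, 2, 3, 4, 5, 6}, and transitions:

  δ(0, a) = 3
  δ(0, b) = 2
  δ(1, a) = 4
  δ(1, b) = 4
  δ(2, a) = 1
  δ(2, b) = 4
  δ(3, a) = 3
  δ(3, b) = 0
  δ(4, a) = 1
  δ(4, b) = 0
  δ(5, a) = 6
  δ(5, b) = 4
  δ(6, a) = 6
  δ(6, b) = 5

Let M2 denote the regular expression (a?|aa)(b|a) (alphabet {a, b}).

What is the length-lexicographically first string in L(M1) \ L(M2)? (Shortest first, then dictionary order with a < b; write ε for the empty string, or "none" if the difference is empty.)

The string ba is accepted by M1 but not by M2.
No shorter string lies in the difference, and ba is the lexicographically first length-2 string in L(M1) \ L(M2).

ba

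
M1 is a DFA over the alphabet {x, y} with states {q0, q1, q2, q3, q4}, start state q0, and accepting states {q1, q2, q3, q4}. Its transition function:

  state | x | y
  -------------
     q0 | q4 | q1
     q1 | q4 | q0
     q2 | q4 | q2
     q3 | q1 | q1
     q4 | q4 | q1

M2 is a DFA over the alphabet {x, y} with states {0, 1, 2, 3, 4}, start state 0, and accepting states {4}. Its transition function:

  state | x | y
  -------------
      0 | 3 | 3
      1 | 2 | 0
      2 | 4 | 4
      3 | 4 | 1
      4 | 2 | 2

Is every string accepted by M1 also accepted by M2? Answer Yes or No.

The string x is in L(M1) but not in L(M2).
So L(M1) ⊄ L(M2).

No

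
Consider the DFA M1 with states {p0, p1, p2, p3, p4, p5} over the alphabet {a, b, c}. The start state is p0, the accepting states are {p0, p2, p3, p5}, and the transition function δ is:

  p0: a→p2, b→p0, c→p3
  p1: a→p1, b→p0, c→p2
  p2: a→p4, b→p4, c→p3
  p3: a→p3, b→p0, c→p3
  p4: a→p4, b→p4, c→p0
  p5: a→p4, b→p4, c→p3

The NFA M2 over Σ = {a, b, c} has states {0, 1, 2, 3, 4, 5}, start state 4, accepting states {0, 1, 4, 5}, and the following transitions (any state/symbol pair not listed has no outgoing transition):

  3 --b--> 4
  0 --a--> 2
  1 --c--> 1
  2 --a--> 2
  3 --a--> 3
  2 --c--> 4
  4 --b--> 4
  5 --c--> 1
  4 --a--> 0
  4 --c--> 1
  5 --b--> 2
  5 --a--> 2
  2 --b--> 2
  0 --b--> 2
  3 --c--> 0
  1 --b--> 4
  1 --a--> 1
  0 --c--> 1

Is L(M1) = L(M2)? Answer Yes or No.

Yes

Exploring the product automaton M1 × M2 from the start pair (p0, 4), following both machines on each input symbol, reaches 4 state pairs: (p0, 4), (p2, 0), (p3, 1), (p4, 2).
M1 accepts in {p0, p2, p3, p5} and M2 accepts in {0, 1, 4, 5}. In every reachable pair the two components are either both accepting — (p0, 4), (p2, 0), (p3, 1) — or both non-accepting, so no string is accepted by exactly one of the machines: L(M1) \ L(M2) and L(M2) \ L(M1) are both empty.
Hence every string is accepted by M1 iff it is accepted by M2, and the two languages coincide.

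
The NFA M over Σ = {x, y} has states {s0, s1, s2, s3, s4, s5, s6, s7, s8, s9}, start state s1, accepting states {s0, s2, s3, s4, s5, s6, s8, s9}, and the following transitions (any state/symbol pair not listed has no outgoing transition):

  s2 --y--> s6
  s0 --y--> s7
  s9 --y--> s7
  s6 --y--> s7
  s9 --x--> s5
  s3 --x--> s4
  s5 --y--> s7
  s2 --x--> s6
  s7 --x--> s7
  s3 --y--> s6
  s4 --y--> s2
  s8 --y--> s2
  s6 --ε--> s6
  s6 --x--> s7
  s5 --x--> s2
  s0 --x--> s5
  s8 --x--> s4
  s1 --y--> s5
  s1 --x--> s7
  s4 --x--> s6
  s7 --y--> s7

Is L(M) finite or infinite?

finite

The useful states (reachable from s1 and able to reach an accepting state) are {s1, s2, s5, s6}.
Restricted to these states the transition graph has no cycle, so every accepting path has bounded length and L is finite.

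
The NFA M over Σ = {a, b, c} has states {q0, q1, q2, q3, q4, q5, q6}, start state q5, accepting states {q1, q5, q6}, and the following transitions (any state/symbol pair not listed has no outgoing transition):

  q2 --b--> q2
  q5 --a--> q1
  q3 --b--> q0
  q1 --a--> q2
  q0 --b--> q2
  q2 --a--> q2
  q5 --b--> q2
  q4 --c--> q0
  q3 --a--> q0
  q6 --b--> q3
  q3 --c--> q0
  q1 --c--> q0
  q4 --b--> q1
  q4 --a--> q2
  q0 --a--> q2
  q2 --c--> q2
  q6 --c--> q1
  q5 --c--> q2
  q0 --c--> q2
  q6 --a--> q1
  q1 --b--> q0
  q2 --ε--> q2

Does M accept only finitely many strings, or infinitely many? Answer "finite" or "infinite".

finite

The useful states (reachable from q5 and able to reach an accepting state) are {q1, q5}.
Restricted to these states the transition graph has no cycle, so every accepting path has bounded length and L is finite.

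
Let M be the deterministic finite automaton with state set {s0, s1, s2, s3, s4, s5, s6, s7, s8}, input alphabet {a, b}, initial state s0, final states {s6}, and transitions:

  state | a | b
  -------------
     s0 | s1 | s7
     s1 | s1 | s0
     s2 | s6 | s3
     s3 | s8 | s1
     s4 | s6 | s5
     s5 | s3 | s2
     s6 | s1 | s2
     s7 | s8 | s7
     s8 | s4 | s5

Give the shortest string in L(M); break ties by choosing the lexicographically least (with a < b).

A breadth-first search from s0 reaches an accepting state first via the path s0 → s7 → s8 → s4 → s6 on input baaa.
No string of length < 4 is accepted (BFS exhausts all shorter strings without reaching an accepting state), and baaa is the lexicographically least accepting string of length 4.

baaa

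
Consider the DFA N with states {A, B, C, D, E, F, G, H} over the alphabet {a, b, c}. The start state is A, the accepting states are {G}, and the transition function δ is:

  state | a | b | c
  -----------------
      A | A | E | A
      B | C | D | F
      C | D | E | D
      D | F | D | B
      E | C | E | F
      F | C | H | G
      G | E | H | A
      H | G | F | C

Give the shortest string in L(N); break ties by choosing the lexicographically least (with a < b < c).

bcc

A breadth-first search from A reaches an accepting state first via the path A → E → F → G on input bcc.
No string of length < 3 is accepted (BFS exhausts all shorter strings without reaching an accepting state), and bcc is the lexicographically least accepting string of length 3.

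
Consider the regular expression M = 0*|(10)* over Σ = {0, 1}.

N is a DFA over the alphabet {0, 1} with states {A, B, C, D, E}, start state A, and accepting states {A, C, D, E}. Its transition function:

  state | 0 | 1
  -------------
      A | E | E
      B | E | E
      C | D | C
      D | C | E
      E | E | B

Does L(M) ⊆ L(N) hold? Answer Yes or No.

Yes

Converting the expression M to a DFA (subset construction, then merging equivalent states) gives the minimal DFA with states {m0, m1, m2, m3, m4}, start state m0, accepting states {m0, m1, m4} and transitions m0: 0→m1, 1→m2; m1: 0→m1, 1→m3; m2: 0→m4, 1→m3; m3: 0→m3, 1→m3; m4: 0→m3, 1→m2.
Exploring the product automaton M × N from the start pair (m0, A), following both machines on each input symbol, reaches 7 state pairs: (m0, A), (m1, E), (m2, E), (m3, B), (m4, E), (m3, E), (m2, B).
M accepts in {m0, m1, m4} and N accepts in {A, C, D, E}. The reachable pairs whose M-component is accepting are (m0, A), (m1, E), (m4, E); in each of them the N-component is accepting too, so the product for L(M) \ L(N) (M-component accepting, N-component rejecting) has no reachable accepting pair and the difference is empty.
Hence every string in L(M) is also in L(N).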